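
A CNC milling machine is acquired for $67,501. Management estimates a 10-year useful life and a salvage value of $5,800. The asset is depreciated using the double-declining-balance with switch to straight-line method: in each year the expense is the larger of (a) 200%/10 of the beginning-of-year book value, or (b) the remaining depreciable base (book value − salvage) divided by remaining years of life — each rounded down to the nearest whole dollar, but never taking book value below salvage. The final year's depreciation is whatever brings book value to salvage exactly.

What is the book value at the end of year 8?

Depreciable base = $67,501 − $5,800 = $61,701.
Year 1: DB = ⌊$67,501 × 200%/10⌋ = $13,500; SL = ⌊$61,701/10⌋ = $6,170 → take DB $13,500. Book value $54,001.
Year 2: DB = ⌊$54,001 × 200%/10⌋ = $10,800; SL = ⌊$48,201/9⌋ = $5,355 → take DB $10,800. Book value $43,201.
Year 3: DB = ⌊$43,201 × 200%/10⌋ = $8,640; SL = ⌊$37,401/8⌋ = $4,675 → take DB $8,640. Book value $34,561.
Year 4: DB = ⌊$34,561 × 200%/10⌋ = $6,912; SL = ⌊$28,761/7⌋ = $4,108 → take DB $6,912. Book value $27,649.
Year 5: DB = ⌊$27,649 × 200%/10⌋ = $5,529; SL = ⌊$21,849/6⌋ = $3,641 → take DB $5,529. Book value $22,120.
Year 6: DB = ⌊$22,120 × 200%/10⌋ = $4,424; SL = ⌊$16,320/5⌋ = $3,264 → take DB $4,424. Book value $17,696.
Year 7: DB = ⌊$17,696 × 200%/10⌋ = $3,539; SL = ⌊$11,896/4⌋ = $2,974 → take DB $3,539. Book value $14,157.
Year 8: DB = ⌊$14,157 × 200%/10⌋ = $2,831; SL = ⌊$8,357/3⌋ = $2,785 → take DB $2,831. Book value $11,326.

$11,326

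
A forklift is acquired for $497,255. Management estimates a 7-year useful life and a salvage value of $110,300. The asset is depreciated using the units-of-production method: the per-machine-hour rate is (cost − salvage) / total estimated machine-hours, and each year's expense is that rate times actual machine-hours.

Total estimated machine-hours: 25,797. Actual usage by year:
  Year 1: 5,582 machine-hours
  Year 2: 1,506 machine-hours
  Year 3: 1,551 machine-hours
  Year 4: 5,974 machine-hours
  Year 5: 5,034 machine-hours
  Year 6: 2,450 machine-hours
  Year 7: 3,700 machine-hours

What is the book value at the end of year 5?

Depreciable base = $497,255 − $110,300 = $386,955.
Rate = $386,955 / 25,797 machine-hours = $15 per machine-hour.
Year 1: 5,582 × $15 = $83,730. Book value $413,525.
Year 2: 1,506 × $15 = $22,590. Book value $390,935.
Year 3: 1,551 × $15 = $23,265. Book value $367,670.
Year 4: 5,974 × $15 = $89,610. Book value $278,060.
Year 5: 5,034 × $15 = $75,510. Book value $202,550.

$202,550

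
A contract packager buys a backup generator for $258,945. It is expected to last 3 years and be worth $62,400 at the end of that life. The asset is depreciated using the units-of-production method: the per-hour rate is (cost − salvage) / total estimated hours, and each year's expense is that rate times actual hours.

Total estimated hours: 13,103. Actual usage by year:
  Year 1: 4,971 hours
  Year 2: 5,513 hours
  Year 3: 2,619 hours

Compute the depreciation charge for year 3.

$39,285

Depreciable base = $258,945 − $62,400 = $196,545.
Rate = $196,545 / 13,103 hours = $15 per hour.
Year 1: 4,971 × $15 = $74,565. Book value $184,380.
Year 2: 5,513 × $15 = $82,695. Book value $101,685.
Year 3: 2,619 × $15 = $39,285. Book value $62,400.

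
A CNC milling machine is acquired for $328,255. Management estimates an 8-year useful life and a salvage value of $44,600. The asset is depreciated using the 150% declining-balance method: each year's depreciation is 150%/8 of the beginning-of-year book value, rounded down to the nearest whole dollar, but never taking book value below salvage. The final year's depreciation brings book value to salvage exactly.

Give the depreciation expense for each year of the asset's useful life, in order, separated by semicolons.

Depreciable base = $328,255 − $44,600 = $283,655.
Year 1: ⌊$328,255 × 150%/8⌋ = $61,547. Book value $266,708.
Year 2: ⌊$266,708 × 150%/8⌋ = $50,007. Book value $216,701.
Year 3: ⌊$216,701 × 150%/8⌋ = $40,631. Book value $176,070.
Year 4: ⌊$176,070 × 150%/8⌋ = $33,013. Book value $143,057.
Year 5: ⌊$143,057 × 150%/8⌋ = $26,823. Book value $116,234.
Year 6: ⌊$116,234 × 150%/8⌋ = $21,793. Book value $94,441.
Year 7: ⌊$94,441 × 150%/8⌋ = $17,707. Book value $76,734.
Year 8 (final): $76,734 − $44,600 = $32,134. Book value $44,600.

$61,547; $50,007; $40,631; $33,013; $26,823; $21,793; $17,707; $32,134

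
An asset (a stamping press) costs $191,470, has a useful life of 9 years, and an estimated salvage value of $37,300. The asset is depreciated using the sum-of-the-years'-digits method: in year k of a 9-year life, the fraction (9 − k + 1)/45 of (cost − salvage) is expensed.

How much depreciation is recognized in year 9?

Depreciable base = $191,470 − $37,300 = $154,170.
Sum of the years' digits = 9+8+7+6+5+4+3+2+1 = 45.
Year 1: $154,170 × 9/45 = $30,834. Book value $160,636.
Year 2: $154,170 × 8/45 = $27,408. Book value $133,228.
Year 3: $154,170 × 7/45 = $23,982. Book value $109,246.
Year 4: $154,170 × 6/45 = $20,556. Book value $88,690.
Year 5: $154,170 × 5/45 = $17,130. Book value $71,560.
Year 6: $154,170 × 4/45 = $13,704. Book value $57,856.
Year 7: $154,170 × 3/45 = $10,278. Book value $47,578.
Year 8: $154,170 × 2/45 = $6,852. Book value $40,726.
Year 9: $154,170 × 1/45 = $3,426. Book value $37,300.

$3,426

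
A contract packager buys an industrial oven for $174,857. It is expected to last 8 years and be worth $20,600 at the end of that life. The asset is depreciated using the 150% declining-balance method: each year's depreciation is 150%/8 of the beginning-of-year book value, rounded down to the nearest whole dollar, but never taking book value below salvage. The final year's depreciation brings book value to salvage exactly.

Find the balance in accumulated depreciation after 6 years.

$124,548

Depreciable base = $174,857 − $20,600 = $154,257.
Year 1: ⌊$174,857 × 150%/8⌋ = $32,785. Book value $142,072.
Year 2: ⌊$142,072 × 150%/8⌋ = $26,638. Book value $115,434.
Year 3: ⌊$115,434 × 150%/8⌋ = $21,643. Book value $93,791.
Year 4: ⌊$93,791 × 150%/8⌋ = $17,585. Book value $76,206.
Year 5: ⌊$76,206 × 150%/8⌋ = $14,288. Book value $61,918.
Year 6: ⌊$61,918 × 150%/8⌋ = $11,609. Book value $50,309.
Accumulated through year 6 = $174,857 − $50,309 = $124,548.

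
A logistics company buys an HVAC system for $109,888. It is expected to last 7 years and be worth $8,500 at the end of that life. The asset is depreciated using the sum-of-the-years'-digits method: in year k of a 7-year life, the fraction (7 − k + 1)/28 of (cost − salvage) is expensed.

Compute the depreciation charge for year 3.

$18,105

Depreciable base = $109,888 − $8,500 = $101,388.
Sum of the years' digits = 7+6+5+4+3+2+1 = 28.
Year 1: $101,388 × 7/28 = $25,347. Book value $84,541.
Year 2: $101,388 × 6/28 = $21,726. Book value $62,815.
Year 3: $101,388 × 5/28 = $18,105. Book value $44,710.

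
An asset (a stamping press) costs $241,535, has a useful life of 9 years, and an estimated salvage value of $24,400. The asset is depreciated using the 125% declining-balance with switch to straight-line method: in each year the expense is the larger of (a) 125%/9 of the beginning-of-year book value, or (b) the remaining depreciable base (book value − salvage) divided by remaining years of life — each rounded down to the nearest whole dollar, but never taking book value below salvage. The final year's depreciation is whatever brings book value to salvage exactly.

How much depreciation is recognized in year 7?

Depreciable base = $241,535 − $24,400 = $217,135.
Year 1: DB = ⌊$241,535 × 125%/9⌋ = $33,546; SL = ⌊$217,135/9⌋ = $24,126 → take DB $33,546. Book value $207,989.
Year 2: DB = ⌊$207,989 × 125%/9⌋ = $28,887; SL = ⌊$183,589/8⌋ = $22,948 → take DB $28,887. Book value $179,102.
Year 3: DB = ⌊$179,102 × 125%/9⌋ = $24,875; SL = ⌊$154,702/7⌋ = $22,100 → take DB $24,875. Book value $154,227.
Year 4: DB = ⌊$154,227 × 125%/9⌋ = $21,420; SL = ⌊$129,827/6⌋ = $21,637 → take SL $21,637. Book value $132,590.
Year 5: DB = ⌊$132,590 × 125%/9⌋ = $18,415; SL = ⌊$108,190/5⌋ = $21,638 → take SL $21,638. Book value $110,952.
Year 6: DB = ⌊$110,952 × 125%/9⌋ = $15,410; SL = ⌊$86,552/4⌋ = $21,638 → take SL $21,638. Book value $89,314.
Year 7: DB = ⌊$89,314 × 125%/9⌋ = $12,404; SL = ⌊$64,914/3⌋ = $21,638 → take SL $21,638. Book value $67,676.

$21,638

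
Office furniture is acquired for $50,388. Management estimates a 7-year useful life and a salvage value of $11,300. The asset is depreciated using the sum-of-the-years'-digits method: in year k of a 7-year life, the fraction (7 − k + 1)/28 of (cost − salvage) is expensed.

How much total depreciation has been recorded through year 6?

Depreciable base = $50,388 − $11,300 = $39,088.
Sum of the years' digits = 7+6+5+4+3+2+1 = 28.
Year 1: $39,088 × 7/28 = $9,772. Book value $40,616.
Year 2: $39,088 × 6/28 = $8,376. Book value $32,240.
Year 3: $39,088 × 5/28 = $6,980. Book value $25,260.
Year 4: $39,088 × 4/28 = $5,584. Book value $19,676.
Year 5: $39,088 × 3/28 = $4,188. Book value $15,488.
Year 6: $39,088 × 2/28 = $2,792. Book value $12,696.
Accumulated through year 6 = $50,388 − $12,696 = $37,692.

$37,692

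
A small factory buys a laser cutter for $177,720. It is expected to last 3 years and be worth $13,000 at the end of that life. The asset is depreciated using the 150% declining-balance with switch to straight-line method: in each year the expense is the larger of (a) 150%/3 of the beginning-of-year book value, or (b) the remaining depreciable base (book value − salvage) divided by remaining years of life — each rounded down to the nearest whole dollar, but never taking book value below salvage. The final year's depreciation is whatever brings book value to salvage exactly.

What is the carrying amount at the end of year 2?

Depreciable base = $177,720 − $13,000 = $164,720.
Year 1: DB = ⌊$177,720 × 150%/3⌋ = $88,860; SL = ⌊$164,720/3⌋ = $54,906 → take DB $88,860. Book value $88,860.
Year 2: DB = ⌊$88,860 × 150%/3⌋ = $44,430; SL = ⌊$75,860/2⌋ = $37,930 → take DB $44,430. Book value $44,430.

$44,430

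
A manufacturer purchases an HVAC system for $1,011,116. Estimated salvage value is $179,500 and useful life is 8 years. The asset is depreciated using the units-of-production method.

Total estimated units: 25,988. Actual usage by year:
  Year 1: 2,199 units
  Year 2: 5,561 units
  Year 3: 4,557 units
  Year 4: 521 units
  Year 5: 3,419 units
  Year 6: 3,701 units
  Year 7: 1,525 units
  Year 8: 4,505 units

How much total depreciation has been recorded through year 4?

$410,816

Depreciable base = $1,011,116 − $179,500 = $831,616.
Rate = $831,616 / 25,988 units = $32 per unit.
Year 1: 2,199 × $32 = $70,368. Book value $940,748.
Year 2: 5,561 × $32 = $177,952. Book value $762,796.
Year 3: 4,557 × $32 = $145,824. Book value $616,972.
Year 4: 521 × $32 = $16,672. Book value $600,300.
Accumulated through year 4 = $1,011,116 − $600,300 = $410,816.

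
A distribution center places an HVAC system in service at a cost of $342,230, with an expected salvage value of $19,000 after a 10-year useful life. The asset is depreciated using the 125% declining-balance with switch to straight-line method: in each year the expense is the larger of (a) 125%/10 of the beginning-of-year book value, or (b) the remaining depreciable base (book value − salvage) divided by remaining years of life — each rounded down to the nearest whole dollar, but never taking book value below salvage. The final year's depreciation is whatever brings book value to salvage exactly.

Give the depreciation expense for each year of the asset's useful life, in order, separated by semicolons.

Depreciable base = $342,230 − $19,000 = $323,230.
Year 1: DB = ⌊$342,230 × 125%/10⌋ = $42,778; SL = ⌊$323,230/10⌋ = $32,323 → take DB $42,778. Book value $299,452.
Year 2: DB = ⌊$299,452 × 125%/10⌋ = $37,431; SL = ⌊$280,452/9⌋ = $31,161 → take DB $37,431. Book value $262,021.
Year 3: DB = ⌊$262,021 × 125%/10⌋ = $32,752; SL = ⌊$243,021/8⌋ = $30,377 → take DB $32,752. Book value $229,269.
Year 4: DB = ⌊$229,269 × 125%/10⌋ = $28,658; SL = ⌊$210,269/7⌋ = $30,038 → take SL $30,038. Book value $199,231.
Year 5: DB = ⌊$199,231 × 125%/10⌋ = $24,903; SL = ⌊$180,231/6⌋ = $30,038 → take SL $30,038. Book value $169,193.
Year 6: DB = ⌊$169,193 × 125%/10⌋ = $21,149; SL = ⌊$150,193/5⌋ = $30,038 → take SL $30,038. Book value $139,155.
Year 7: DB = ⌊$139,155 × 125%/10⌋ = $17,394; SL = ⌊$120,155/4⌋ = $30,038 → take SL $30,038. Book value $109,117.
Year 8: DB = ⌊$109,117 × 125%/10⌋ = $13,639; SL = ⌊$90,117/3⌋ = $30,039 → take SL $30,039. Book value $79,078.
Year 9: DB = ⌊$79,078 × 125%/10⌋ = $9,884; SL = ⌊$60,078/2⌋ = $30,039 → take SL $30,039. Book value $49,039.
Year 10 (final): $49,039 − $19,000 = $30,039. Book value $19,000.

$42,778; $37,431; $32,752; $30,038; $30,038; $30,038; $30,038; $30,039; $30,039; $30,039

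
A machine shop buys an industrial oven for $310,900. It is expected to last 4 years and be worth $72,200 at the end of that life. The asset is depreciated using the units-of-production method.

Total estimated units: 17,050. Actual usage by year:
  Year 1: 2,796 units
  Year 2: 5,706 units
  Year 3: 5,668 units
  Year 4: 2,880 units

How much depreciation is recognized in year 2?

Depreciable base = $310,900 − $72,200 = $238,700.
Rate = $238,700 / 17,050 units = $14 per unit.
Year 1: 2,796 × $14 = $39,144. Book value $271,756.
Year 2: 5,706 × $14 = $79,884. Book value $191,872.

$79,884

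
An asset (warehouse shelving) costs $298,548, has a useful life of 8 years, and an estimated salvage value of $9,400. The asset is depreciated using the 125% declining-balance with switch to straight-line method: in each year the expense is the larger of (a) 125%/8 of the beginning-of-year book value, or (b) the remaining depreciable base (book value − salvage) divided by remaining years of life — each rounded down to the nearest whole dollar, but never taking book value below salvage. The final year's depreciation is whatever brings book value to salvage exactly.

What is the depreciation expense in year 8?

$33,857

Depreciable base = $298,548 − $9,400 = $289,148.
Year 1: DB = ⌊$298,548 × 125%/8⌋ = $46,648; SL = ⌊$289,148/8⌋ = $36,143 → take DB $46,648. Book value $251,900.
Year 2: DB = ⌊$251,900 × 125%/8⌋ = $39,359; SL = ⌊$242,500/7⌋ = $34,642 → take DB $39,359. Book value $212,541.
Year 3: DB = ⌊$212,541 × 125%/8⌋ = $33,209; SL = ⌊$203,141/6⌋ = $33,856 → take SL $33,856. Book value $178,685.
Year 4: DB = ⌊$178,685 × 125%/8⌋ = $27,919; SL = ⌊$169,285/5⌋ = $33,857 → take SL $33,857. Book value $144,828.
Year 5: DB = ⌊$144,828 × 125%/8⌋ = $22,629; SL = ⌊$135,428/4⌋ = $33,857 → take SL $33,857. Book value $110,971.
Year 6: DB = ⌊$110,971 × 125%/8⌋ = $17,339; SL = ⌊$101,571/3⌋ = $33,857 → take SL $33,857. Book value $77,114.
Year 7: DB = ⌊$77,114 × 125%/8⌋ = $12,049; SL = ⌊$67,714/2⌋ = $33,857 → take SL $33,857. Book value $43,257.
Year 8 (final): $43,257 − $9,400 = $33,857. Book value $9,400.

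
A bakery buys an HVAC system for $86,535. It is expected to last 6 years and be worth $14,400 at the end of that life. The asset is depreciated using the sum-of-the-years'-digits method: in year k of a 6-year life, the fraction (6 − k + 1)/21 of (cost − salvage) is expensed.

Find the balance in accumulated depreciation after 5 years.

$68,700

Depreciable base = $86,535 − $14,400 = $72,135.
Sum of the years' digits = 6+5+4+3+2+1 = 21.
Year 1: $72,135 × 6/21 = $20,610. Book value $65,925.
Year 2: $72,135 × 5/21 = $17,175. Book value $48,750.
Year 3: $72,135 × 4/21 = $13,740. Book value $35,010.
Year 4: $72,135 × 3/21 = $10,305. Book value $24,705.
Year 5: $72,135 × 2/21 = $6,870. Book value $17,835.
Accumulated through year 5 = $86,535 − $17,835 = $68,700.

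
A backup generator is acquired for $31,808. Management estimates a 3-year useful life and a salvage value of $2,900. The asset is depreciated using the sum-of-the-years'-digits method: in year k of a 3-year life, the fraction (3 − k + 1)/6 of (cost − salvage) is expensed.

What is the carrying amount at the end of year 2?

$7,718

Depreciable base = $31,808 − $2,900 = $28,908.
Sum of the years' digits = 3+2+1 = 6.
Year 1: $28,908 × 3/6 = $14,454. Book value $17,354.
Year 2: $28,908 × 2/6 = $9,636. Book value $7,718.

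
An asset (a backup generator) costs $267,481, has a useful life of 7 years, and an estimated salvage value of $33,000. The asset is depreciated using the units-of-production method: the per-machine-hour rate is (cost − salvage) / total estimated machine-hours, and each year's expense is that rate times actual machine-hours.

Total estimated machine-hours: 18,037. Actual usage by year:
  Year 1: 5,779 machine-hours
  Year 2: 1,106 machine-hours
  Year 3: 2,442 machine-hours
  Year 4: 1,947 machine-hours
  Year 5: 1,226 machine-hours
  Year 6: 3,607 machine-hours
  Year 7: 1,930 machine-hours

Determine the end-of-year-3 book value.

Depreciable base = $267,481 − $33,000 = $234,481.
Rate = $234,481 / 18,037 machine-hours = $13 per machine-hour.
Year 1: 5,779 × $13 = $75,127. Book value $192,354.
Year 2: 1,106 × $13 = $14,378. Book value $177,976.
Year 3: 2,442 × $13 = $31,746. Book value $146,230.

$146,230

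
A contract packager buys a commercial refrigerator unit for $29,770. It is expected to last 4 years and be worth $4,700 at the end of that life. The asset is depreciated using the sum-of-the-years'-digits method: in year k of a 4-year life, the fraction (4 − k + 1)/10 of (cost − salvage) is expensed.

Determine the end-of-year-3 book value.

$7,207

Depreciable base = $29,770 − $4,700 = $25,070.
Sum of the years' digits = 4+3+2+1 = 10.
Year 1: $25,070 × 4/10 = $10,028. Book value $19,742.
Year 2: $25,070 × 3/10 = $7,521. Book value $12,221.
Year 3: $25,070 × 2/10 = $5,014. Book value $7,207.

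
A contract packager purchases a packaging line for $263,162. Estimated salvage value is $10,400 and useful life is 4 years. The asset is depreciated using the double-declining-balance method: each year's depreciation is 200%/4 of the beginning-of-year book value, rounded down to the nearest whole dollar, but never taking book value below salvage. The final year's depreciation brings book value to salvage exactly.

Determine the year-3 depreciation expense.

$32,895

Depreciable base = $263,162 − $10,400 = $252,762.
Year 1: ⌊$263,162 × 200%/4⌋ = $131,581. Book value $131,581.
Year 2: ⌊$131,581 × 200%/4⌋ = $65,790. Book value $65,791.
Year 3: ⌊$65,791 × 200%/4⌋ = $32,895. Book value $32,896.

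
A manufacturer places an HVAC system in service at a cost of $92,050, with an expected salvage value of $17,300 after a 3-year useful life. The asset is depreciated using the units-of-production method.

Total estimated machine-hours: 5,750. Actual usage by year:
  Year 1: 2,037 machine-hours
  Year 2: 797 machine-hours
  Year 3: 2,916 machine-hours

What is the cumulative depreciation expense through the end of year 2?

Depreciable base = $92,050 − $17,300 = $74,750.
Rate = $74,750 / 5,750 machine-hours = $13 per machine-hour.
Year 1: 2,037 × $13 = $26,481. Book value $65,569.
Year 2: 797 × $13 = $10,361. Book value $55,208.
Accumulated through year 2 = $92,050 − $55,208 = $36,842.

$36,842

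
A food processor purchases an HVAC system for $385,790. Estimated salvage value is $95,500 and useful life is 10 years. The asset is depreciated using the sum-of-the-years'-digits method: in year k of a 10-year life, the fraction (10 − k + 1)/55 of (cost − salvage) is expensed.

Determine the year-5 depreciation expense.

Depreciable base = $385,790 − $95,500 = $290,290.
Sum of the years' digits = 10+9+8+7+6+5+4+3+2+1 = 55.
Year 1: $290,290 × 10/55 = $52,780. Book value $333,010.
Year 2: $290,290 × 9/55 = $47,502. Book value $285,508.
Year 3: $290,290 × 8/55 = $42,224. Book value $243,284.
Year 4: $290,290 × 7/55 = $36,946. Book value $206,338.
Year 5: $290,290 × 6/55 = $31,668. Book value $174,670.

$31,668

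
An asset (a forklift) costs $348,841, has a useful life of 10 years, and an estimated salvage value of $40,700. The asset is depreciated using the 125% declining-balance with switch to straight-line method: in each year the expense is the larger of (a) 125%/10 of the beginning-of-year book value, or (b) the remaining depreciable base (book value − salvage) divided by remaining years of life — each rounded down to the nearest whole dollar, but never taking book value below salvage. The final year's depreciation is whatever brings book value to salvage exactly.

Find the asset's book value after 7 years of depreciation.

$122,594

Depreciable base = $348,841 − $40,700 = $308,141.
Year 1: DB = ⌊$348,841 × 125%/10⌋ = $43,605; SL = ⌊$308,141/10⌋ = $30,814 → take DB $43,605. Book value $305,236.
Year 2: DB = ⌊$305,236 × 125%/10⌋ = $38,154; SL = ⌊$264,536/9⌋ = $29,392 → take DB $38,154. Book value $267,082.
Year 3: DB = ⌊$267,082 × 125%/10⌋ = $33,385; SL = ⌊$226,382/8⌋ = $28,297 → take DB $33,385. Book value $233,697.
Year 4: DB = ⌊$233,697 × 125%/10⌋ = $29,212; SL = ⌊$192,997/7⌋ = $27,571 → take DB $29,212. Book value $204,485.
Year 5: DB = ⌊$204,485 × 125%/10⌋ = $25,560; SL = ⌊$163,785/6⌋ = $27,297 → take SL $27,297. Book value $177,188.
Year 6: DB = ⌊$177,188 × 125%/10⌋ = $22,148; SL = ⌊$136,488/5⌋ = $27,297 → take SL $27,297. Book value $149,891.
Year 7: DB = ⌊$149,891 × 125%/10⌋ = $18,736; SL = ⌊$109,191/4⌋ = $27,297 → take SL $27,297. Book value $122,594.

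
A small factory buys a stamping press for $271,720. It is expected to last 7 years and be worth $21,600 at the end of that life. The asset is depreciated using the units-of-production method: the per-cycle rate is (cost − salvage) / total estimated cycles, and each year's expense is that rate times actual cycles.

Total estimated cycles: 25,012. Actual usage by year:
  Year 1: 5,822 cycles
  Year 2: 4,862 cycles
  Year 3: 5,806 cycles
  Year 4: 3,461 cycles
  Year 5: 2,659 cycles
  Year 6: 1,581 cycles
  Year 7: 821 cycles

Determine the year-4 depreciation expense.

Depreciable base = $271,720 − $21,600 = $250,120.
Rate = $250,120 / 25,012 cycles = $10 per cycle.
Year 1: 5,822 × $10 = $58,220. Book value $213,500.
Year 2: 4,862 × $10 = $48,620. Book value $164,880.
Year 3: 5,806 × $10 = $58,060. Book value $106,820.
Year 4: 3,461 × $10 = $34,610. Book value $72,210.

$34,610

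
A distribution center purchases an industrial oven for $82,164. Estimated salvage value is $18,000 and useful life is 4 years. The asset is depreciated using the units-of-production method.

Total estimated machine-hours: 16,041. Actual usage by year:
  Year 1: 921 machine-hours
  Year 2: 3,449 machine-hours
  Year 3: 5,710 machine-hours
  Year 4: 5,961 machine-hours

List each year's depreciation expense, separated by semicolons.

$3,684; $13,796; $22,840; $23,844

Depreciable base = $82,164 − $18,000 = $64,164.
Rate = $64,164 / 16,041 machine-hours = $4 per machine-hour.
Year 1: 921 × $4 = $3,684. Book value $78,480.
Year 2: 3,449 × $4 = $13,796. Book value $64,684.
Year 3: 5,710 × $4 = $22,840. Book value $41,844.
Year 4: 5,961 × $4 = $23,844. Book value $18,000.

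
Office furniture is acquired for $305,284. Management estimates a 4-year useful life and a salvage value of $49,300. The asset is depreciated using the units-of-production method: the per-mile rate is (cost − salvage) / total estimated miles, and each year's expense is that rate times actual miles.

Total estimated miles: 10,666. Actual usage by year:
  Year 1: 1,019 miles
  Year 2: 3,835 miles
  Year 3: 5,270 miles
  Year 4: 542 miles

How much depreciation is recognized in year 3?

Depreciable base = $305,284 − $49,300 = $255,984.
Rate = $255,984 / 10,666 miles = $24 per mile.
Year 1: 1,019 × $24 = $24,456. Book value $280,828.
Year 2: 3,835 × $24 = $92,040. Book value $188,788.
Year 3: 5,270 × $24 = $126,480. Book value $62,308.

$126,480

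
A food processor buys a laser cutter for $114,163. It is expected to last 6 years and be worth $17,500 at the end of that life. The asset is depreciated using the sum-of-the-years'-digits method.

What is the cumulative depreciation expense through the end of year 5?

$92,060

Depreciable base = $114,163 − $17,500 = $96,663.
Sum of the years' digits = 6+5+4+3+2+1 = 21.
Year 1: $96,663 × 6/21 = $27,618. Book value $86,545.
Year 2: $96,663 × 5/21 = $23,015. Book value $63,530.
Year 3: $96,663 × 4/21 = $18,412. Book value $45,118.
Year 4: $96,663 × 3/21 = $13,809. Book value $31,309.
Year 5: $96,663 × 2/21 = $9,206. Book value $22,103.
Accumulated through year 5 = $114,163 − $22,103 = $92,060.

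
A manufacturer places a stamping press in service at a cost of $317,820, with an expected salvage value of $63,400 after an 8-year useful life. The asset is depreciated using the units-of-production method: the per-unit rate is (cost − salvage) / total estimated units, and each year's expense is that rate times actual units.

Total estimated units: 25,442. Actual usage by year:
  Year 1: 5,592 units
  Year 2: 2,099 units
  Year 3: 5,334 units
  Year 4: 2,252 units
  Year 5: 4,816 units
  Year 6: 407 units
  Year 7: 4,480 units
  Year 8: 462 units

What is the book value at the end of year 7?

Depreciable base = $317,820 − $63,400 = $254,420.
Rate = $254,420 / 25,442 units = $10 per unit.
Year 1: 5,592 × $10 = $55,920. Book value $261,900.
Year 2: 2,099 × $10 = $20,990. Book value $240,910.
Year 3: 5,334 × $10 = $53,340. Book value $187,570.
Year 4: 2,252 × $10 = $22,520. Book value $165,050.
Year 5: 4,816 × $10 = $48,160. Book value $116,890.
Year 6: 407 × $10 = $4,070. Book value $112,820.
Year 7: 4,480 × $10 = $44,800. Book value $68,020.

$68,020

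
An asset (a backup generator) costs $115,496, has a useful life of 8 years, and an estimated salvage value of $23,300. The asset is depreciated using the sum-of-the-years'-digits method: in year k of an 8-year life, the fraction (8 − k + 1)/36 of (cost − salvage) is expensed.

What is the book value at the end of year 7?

Depreciable base = $115,496 − $23,300 = $92,196.
Sum of the years' digits = 8+7+6+5+4+3+2+1 = 36.
Year 1: $92,196 × 8/36 = $20,488. Book value $95,008.
Year 2: $92,196 × 7/36 = $17,927. Book value $77,081.
Year 3: $92,196 × 6/36 = $15,366. Book value $61,715.
Year 4: $92,196 × 5/36 = $12,805. Book value $48,910.
Year 5: $92,196 × 4/36 = $10,244. Book value $38,666.
Year 6: $92,196 × 3/36 = $7,683. Book value $30,983.
Year 7: $92,196 × 2/36 = $5,122. Book value $25,861.

$25,861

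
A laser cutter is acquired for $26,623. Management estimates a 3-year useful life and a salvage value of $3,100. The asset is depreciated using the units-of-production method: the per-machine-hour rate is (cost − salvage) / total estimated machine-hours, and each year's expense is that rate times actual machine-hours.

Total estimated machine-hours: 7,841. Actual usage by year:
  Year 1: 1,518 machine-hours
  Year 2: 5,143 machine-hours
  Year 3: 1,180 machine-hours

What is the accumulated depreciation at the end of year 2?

Depreciable base = $26,623 − $3,100 = $23,523.
Rate = $23,523 / 7,841 machine-hours = $3 per machine-hour.
Year 1: 1,518 × $3 = $4,554. Book value $22,069.
Year 2: 5,143 × $3 = $15,429. Book value $6,640.
Accumulated through year 2 = $26,623 − $6,640 = $19,983.

$19,983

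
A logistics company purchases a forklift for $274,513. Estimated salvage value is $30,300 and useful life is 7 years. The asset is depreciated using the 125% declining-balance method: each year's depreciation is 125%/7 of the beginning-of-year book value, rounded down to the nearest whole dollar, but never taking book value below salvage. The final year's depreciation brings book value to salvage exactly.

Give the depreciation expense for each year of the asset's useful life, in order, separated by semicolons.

Depreciable base = $274,513 − $30,300 = $244,213.
Year 1: ⌊$274,513 × 125%/7⌋ = $49,020. Book value $225,493.
Year 2: ⌊$225,493 × 125%/7⌋ = $40,266. Book value $185,227.
Year 3: ⌊$185,227 × 125%/7⌋ = $33,076. Book value $152,151.
Year 4: ⌊$152,151 × 125%/7⌋ = $27,169. Book value $124,982.
Year 5: ⌊$124,982 × 125%/7⌋ = $22,318. Book value $102,664.
Year 6: ⌊$102,664 × 125%/7⌋ = $18,332. Book value $84,332.
Year 7 (final): $84,332 − $30,300 = $54,032. Book value $30,300.

$49,020; $40,266; $33,076; $27,169; $22,318; $18,332; $54,032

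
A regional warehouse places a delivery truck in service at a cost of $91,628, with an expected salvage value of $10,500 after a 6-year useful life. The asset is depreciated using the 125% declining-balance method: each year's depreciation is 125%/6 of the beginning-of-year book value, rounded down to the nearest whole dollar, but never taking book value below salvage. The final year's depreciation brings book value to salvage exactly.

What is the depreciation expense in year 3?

Depreciable base = $91,628 − $10,500 = $81,128.
Year 1: ⌊$91,628 × 125%/6⌋ = $19,089. Book value $72,539.
Year 2: ⌊$72,539 × 125%/6⌋ = $15,112. Book value $57,427.
Year 3: ⌊$57,427 × 125%/6⌋ = $11,963. Book value $45,464.

$11,963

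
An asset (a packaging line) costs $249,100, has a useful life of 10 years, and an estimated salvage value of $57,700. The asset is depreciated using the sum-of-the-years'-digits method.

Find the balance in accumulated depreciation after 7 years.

Depreciable base = $249,100 − $57,700 = $191,400.
Sum of the years' digits = 10+9+8+7+6+5+4+3+2+1 = 55.
Year 1: $191,400 × 10/55 = $34,800. Book value $214,300.
Year 2: $191,400 × 9/55 = $31,320. Book value $182,980.
Year 3: $191,400 × 8/55 = $27,840. Book value $155,140.
Year 4: $191,400 × 7/55 = $24,360. Book value $130,780.
Year 5: $191,400 × 6/55 = $20,880. Book value $109,900.
Year 6: $191,400 × 5/55 = $17,400. Book value $92,500.
Year 7: $191,400 × 4/55 = $13,920. Book value $78,580.
Accumulated through year 7 = $249,100 − $78,580 = $170,520.

$170,520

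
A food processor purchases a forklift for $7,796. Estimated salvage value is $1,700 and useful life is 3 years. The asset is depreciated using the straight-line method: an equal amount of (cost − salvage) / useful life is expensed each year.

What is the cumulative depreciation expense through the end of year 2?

$4,064

Depreciable base = $7,796 − $1,700 = $6,096.
Annual expense = $6,096 / 3 = $2,032.
End of year 1: book value $5,764.
End of year 2: book value $3,732.
Accumulated through year 2 = $7,796 − $3,732 = $4,064.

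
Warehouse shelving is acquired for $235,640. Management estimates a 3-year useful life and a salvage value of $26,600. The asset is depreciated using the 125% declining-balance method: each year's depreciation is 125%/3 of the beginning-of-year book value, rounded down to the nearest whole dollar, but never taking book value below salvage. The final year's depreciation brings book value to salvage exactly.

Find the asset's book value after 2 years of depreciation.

$80,184

Depreciable base = $235,640 − $26,600 = $209,040.
Year 1: ⌊$235,640 × 125%/3⌋ = $98,183. Book value $137,457.
Year 2: ⌊$137,457 × 125%/3⌋ = $57,273. Book value $80,184.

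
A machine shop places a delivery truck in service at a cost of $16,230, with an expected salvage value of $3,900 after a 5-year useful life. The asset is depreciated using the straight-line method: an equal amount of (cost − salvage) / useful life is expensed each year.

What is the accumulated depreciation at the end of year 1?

$2,466

Depreciable base = $16,230 − $3,900 = $12,330.
Annual expense = $12,330 / 5 = $2,466.
End of year 1: book value $13,764.
Accumulated through year 1 = $16,230 − $13,764 = $2,466.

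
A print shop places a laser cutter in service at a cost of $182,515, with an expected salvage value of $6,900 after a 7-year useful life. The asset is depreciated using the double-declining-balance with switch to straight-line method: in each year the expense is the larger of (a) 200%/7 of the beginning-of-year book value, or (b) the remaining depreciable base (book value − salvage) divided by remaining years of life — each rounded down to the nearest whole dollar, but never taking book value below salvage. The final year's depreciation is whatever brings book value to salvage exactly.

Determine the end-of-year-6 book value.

$20,419

Depreciable base = $182,515 − $6,900 = $175,615.
Year 1: DB = ⌊$182,515 × 200%/7⌋ = $52,147; SL = ⌊$175,615/7⌋ = $25,087 → take DB $52,147. Book value $130,368.
Year 2: DB = ⌊$130,368 × 200%/7⌋ = $37,248; SL = ⌊$123,468/6⌋ = $20,578 → take DB $37,248. Book value $93,120.
Year 3: DB = ⌊$93,120 × 200%/7⌋ = $26,605; SL = ⌊$86,220/5⌋ = $17,244 → take DB $26,605. Book value $66,515.
Year 4: DB = ⌊$66,515 × 200%/7⌋ = $19,004; SL = ⌊$59,615/4⌋ = $14,903 → take DB $19,004. Book value $47,511.
Year 5: DB = ⌊$47,511 × 200%/7⌋ = $13,574; SL = ⌊$40,611/3⌋ = $13,537 → take DB $13,574. Book value $33,937.
Year 6: DB = ⌊$33,937 × 200%/7⌋ = $9,696; SL = ⌊$27,037/2⌋ = $13,518 → take SL $13,518. Book value $20,419.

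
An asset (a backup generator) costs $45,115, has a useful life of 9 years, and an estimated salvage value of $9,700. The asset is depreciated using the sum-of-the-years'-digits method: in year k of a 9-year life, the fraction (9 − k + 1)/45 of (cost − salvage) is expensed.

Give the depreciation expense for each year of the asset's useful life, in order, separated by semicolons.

$7,083; $6,296; $5,509; $4,722; $3,935; $3,148; $2,361; $1,574; $787

Depreciable base = $45,115 − $9,700 = $35,415.
Sum of the years' digits = 9+8+7+6+5+4+3+2+1 = 45.
Year 1: $35,415 × 9/45 = $7,083. Book value $38,032.
Year 2: $35,415 × 8/45 = $6,296. Book value $31,736.
Year 3: $35,415 × 7/45 = $5,509. Book value $26,227.
Year 4: $35,415 × 6/45 = $4,722. Book value $21,505.
Year 5: $35,415 × 5/45 = $3,935. Book value $17,570.
Year 6: $35,415 × 4/45 = $3,148. Book value $14,422.
Year 7: $35,415 × 3/45 = $2,361. Book value $12,061.
Year 8: $35,415 × 2/45 = $1,574. Book value $10,487.
Year 9: $35,415 × 1/45 = $787. Book value $9,700.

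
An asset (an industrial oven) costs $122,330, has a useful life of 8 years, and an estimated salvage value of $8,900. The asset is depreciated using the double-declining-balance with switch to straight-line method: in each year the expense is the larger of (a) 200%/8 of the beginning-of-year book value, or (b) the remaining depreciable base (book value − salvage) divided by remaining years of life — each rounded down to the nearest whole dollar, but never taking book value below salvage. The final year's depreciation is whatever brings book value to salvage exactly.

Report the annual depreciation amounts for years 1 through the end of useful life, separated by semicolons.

$30,582; $22,937; $17,202; $12,902; $9,676; $7,257; $6,437; $6,437

Depreciable base = $122,330 − $8,900 = $113,430.
Year 1: DB = ⌊$122,330 × 200%/8⌋ = $30,582; SL = ⌊$113,430/8⌋ = $14,178 → take DB $30,582. Book value $91,748.
Year 2: DB = ⌊$91,748 × 200%/8⌋ = $22,937; SL = ⌊$82,848/7⌋ = $11,835 → take DB $22,937. Book value $68,811.
Year 3: DB = ⌊$68,811 × 200%/8⌋ = $17,202; SL = ⌊$59,911/6⌋ = $9,985 → take DB $17,202. Book value $51,609.
Year 4: DB = ⌊$51,609 × 200%/8⌋ = $12,902; SL = ⌊$42,709/5⌋ = $8,541 → take DB $12,902. Book value $38,707.
Year 5: DB = ⌊$38,707 × 200%/8⌋ = $9,676; SL = ⌊$29,807/4⌋ = $7,451 → take DB $9,676. Book value $29,031.
Year 6: DB = ⌊$29,031 × 200%/8⌋ = $7,257; SL = ⌊$20,131/3⌋ = $6,710 → take DB $7,257. Book value $21,774.
Year 7: DB = ⌊$21,774 × 200%/8⌋ = $5,443; SL = ⌊$12,874/2⌋ = $6,437 → take SL $6,437. Book value $15,337.
Year 8 (final): $15,337 − $8,900 = $6,437. Book value $8,900.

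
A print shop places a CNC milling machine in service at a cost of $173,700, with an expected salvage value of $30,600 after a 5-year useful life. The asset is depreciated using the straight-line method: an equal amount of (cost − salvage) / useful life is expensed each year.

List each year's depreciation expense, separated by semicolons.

$28,620; $28,620; $28,620; $28,620; $28,620

Depreciable base = $173,700 − $30,600 = $143,100.
Annual expense = $143,100 / 5 = $28,620.
End of year 1: book value $145,080.
End of year 2: book value $116,460.
End of year 3: book value $87,840.
End of year 4: book value $59,220.
End of year 5: book value $30,600.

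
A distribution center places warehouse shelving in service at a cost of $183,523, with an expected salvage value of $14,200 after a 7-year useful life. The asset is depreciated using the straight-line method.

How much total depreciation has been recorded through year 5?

Depreciable base = $183,523 − $14,200 = $169,323.
Annual expense = $169,323 / 7 = $24,189.
End of year 1: book value $159,334.
End of year 2: book value $135,145.
End of year 3: book value $110,956.
End of year 4: book value $86,767.
End of year 5: book value $62,578.
Accumulated through year 5 = $183,523 − $62,578 = $120,945.

$120,945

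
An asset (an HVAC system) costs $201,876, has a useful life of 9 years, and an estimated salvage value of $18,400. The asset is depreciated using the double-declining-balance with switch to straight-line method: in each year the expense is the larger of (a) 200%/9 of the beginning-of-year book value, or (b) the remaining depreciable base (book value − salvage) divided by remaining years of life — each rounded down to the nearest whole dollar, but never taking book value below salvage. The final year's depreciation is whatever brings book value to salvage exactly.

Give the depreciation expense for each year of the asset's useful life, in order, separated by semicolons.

$44,861; $34,892; $27,138; $21,107; $16,417; $12,769; $9,931; $8,180; $8,181

Depreciable base = $201,876 − $18,400 = $183,476.
Year 1: DB = ⌊$201,876 × 200%/9⌋ = $44,861; SL = ⌊$183,476/9⌋ = $20,386 → take DB $44,861. Book value $157,015.
Year 2: DB = ⌊$157,015 × 200%/9⌋ = $34,892; SL = ⌊$138,615/8⌋ = $17,326 → take DB $34,892. Book value $122,123.
Year 3: DB = ⌊$122,123 × 200%/9⌋ = $27,138; SL = ⌊$103,723/7⌋ = $14,817 → take DB $27,138. Book value $94,985.
Year 4: DB = ⌊$94,985 × 200%/9⌋ = $21,107; SL = ⌊$76,585/6⌋ = $12,764 → take DB $21,107. Book value $73,878.
Year 5: DB = ⌊$73,878 × 200%/9⌋ = $16,417; SL = ⌊$55,478/5⌋ = $11,095 → take DB $16,417. Book value $57,461.
Year 6: DB = ⌊$57,461 × 200%/9⌋ = $12,769; SL = ⌊$39,061/4⌋ = $9,765 → take DB $12,769. Book value $44,692.
Year 7: DB = ⌊$44,692 × 200%/9⌋ = $9,931; SL = ⌊$26,292/3⌋ = $8,764 → take DB $9,931. Book value $34,761.
Year 8: DB = ⌊$34,761 × 200%/9⌋ = $7,724; SL = ⌊$16,361/2⌋ = $8,180 → take SL $8,180. Book value $26,581.
Year 9 (final): $26,581 − $18,400 = $8,181. Book value $18,400.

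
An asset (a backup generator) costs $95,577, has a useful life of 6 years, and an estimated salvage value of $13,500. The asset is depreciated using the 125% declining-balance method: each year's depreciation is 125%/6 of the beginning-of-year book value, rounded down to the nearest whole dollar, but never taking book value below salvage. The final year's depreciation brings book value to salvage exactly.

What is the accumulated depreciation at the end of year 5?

Depreciable base = $95,577 − $13,500 = $82,077.
Year 1: ⌊$95,577 × 125%/6⌋ = $19,911. Book value $75,666.
Year 2: ⌊$75,666 × 125%/6⌋ = $15,763. Book value $59,903.
Year 3: ⌊$59,903 × 125%/6⌋ = $12,479. Book value $47,424.
Year 4: ⌊$47,424 × 125%/6⌋ = $9,880. Book value $37,544.
Year 5: ⌊$37,544 × 125%/6⌋ = $7,821. Book value $29,723.
Accumulated through year 5 = $95,577 − $29,723 = $65,854.

$65,854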